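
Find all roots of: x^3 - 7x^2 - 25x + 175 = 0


Let p(x) = x^3 - 7x^2 - 25x + 175. By the rational root theorem (leading coefficient 1), any rational root is an integer divisor of 175: try ±1, ±2, ... in turn.
Test x = 1: value = 144 ≠ 0.
Test x = -1: value = 192 ≠ 0.
Test x = 5: value = 0 ✓, so (x - 5) is a factor.
Synthetic division by (x - 5): bring down 1; 1(5) - 7 = -2; (-2)(5) - 25 = -35; (-35)(5) + 175 = 0 → quotient x^2 - 2x - 35, remainder 0.
Solve the quadratic x^2 - 2x - 35 = 0: discriminant = (-2)^2 - 4(1)(-35) = 4 + 140 = 144.
sqrt(144) = 12, so x = (2 ± 12)/2: x = 7 or x = -5.
Collecting all roots found:

x = -5, x = 5, x = 7


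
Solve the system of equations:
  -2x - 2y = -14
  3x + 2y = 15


Using Cramer's rule:
Determinant D = (-2)(2) - (3)(-2) = -4 + 6 = 2
Dx = (-14)(2) - (15)(-2) = -28 + 30 = 2
Dy = (-2)(15) - (3)(-14) = -30 + 42 = 12
x = Dx/D = 2/2 = 1
y = Dy/D = 12/2 = 6

x = 1, y = 6


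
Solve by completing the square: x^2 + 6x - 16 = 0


Start: x^2 + 6x - 16 = 0
Move constant: x^2 + 6x = 16
Half of 6 is 3, squared is 9
Add 9 to both sides: x^2 + 6x + 9 = 25
(x + 3)^2 = 25
x + 3 = ±5
x = -3 + 5 = 2 or x = -3 - 5 = -8

x = -8, x = 2


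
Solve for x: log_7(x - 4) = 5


Convert to exponential form: x - 4 = 7^5 = 16807
x = 16807 + 4 = 16811
Check: log_7(16811 - 4) = log_7(16807) = log_7(16807) = 5 ✓

x = 16811


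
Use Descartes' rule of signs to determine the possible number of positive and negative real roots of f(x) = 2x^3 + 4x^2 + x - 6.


Descartes' rule of signs:

For positive roots, count sign changes in f(x) = 2x^3 + 4x^2 + x - 6:
Signs of coefficients: +, +, +, -
Number of sign changes: 1
Possible positive real roots: 1

For negative roots, examine f(-x) = -2x^3 + 4x^2 - x - 6:
Signs of coefficients: -, +, -, -
Number of sign changes: 2
Possible negative real roots: 2, 0

Positive roots: 1; Negative roots: 2 or 0


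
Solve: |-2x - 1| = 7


An absolute value equation |expr| = 7 gives two cases:
Case 1: -2x - 1 = 7
  -2x = 8, so x = -4
Case 2: -2x - 1 = -7
  -2x = -6, so x = 3

x = -4, x = 3


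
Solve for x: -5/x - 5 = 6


Subtract -5 from both sides: -5/x = 11
Multiply both sides by x: -5 = 11 * x
Divide by 11: x = -5/11

x = -5/11


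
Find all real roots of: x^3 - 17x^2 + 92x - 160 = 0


Let p(x) = x^3 - 17x^2 + 92x - 160. By the rational root theorem (leading coefficient 1), any rational root is an integer divisor of 160: try ±1, ±2, ... in turn.
Test x = 1: value = -84 ≠ 0.
Test x = -1: value = -270 ≠ 0.
Test x = 2: value = -36 ≠ 0.
Test x = -2: value = -420 ≠ 0.
Test x = 4: value = 0 ✓, so (x - 4) is a factor.
Synthetic division by (x - 4): bring down 1; 1(4) - 17 = -13; (-13)(4) + 92 = 40; 40(4) - 160 = 0 → quotient x^2 - 13x + 40, remainder 0.
Solve the quadratic x^2 - 13x + 40 = 0: discriminant = (-13)^2 - 4(1)(40) = 169 - 160 = 9.
sqrt(9) = 3, so x = (13 ± 3)/2: x = 8 or x = 5.

x = 4, x = 5, x = 8


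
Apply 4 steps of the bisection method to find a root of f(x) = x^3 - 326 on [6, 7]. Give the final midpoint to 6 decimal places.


f(x) = x^3 - 326
f(6) = -110 < 0
f(7) = 17 > 0

Step 1: midpoint = (6.000000 + 7.000000)/2 = 6.500000
  f(6.500000) = -51.375000
  f(mid) < 0, so root is in [6.500000, 7.000000]

Step 2: midpoint = (6.500000 + 7.000000)/2 = 6.750000
  f(6.750000) = -18.453125
  f(mid) < 0, so root is in [6.750000, 7.000000]

Step 3: midpoint = (6.750000 + 7.000000)/2 = 6.875000
  f(6.875000) = -1.048828
  f(mid) < 0, so root is in [6.875000, 7.000000]

Step 4: midpoint = (6.875000 + 7.000000)/2 = 6.937500
  f(6.937500) = 7.894287
  f(mid) > 0, so root is in [6.875000, 6.937500]

midpoint = 6.937500


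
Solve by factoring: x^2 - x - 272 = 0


We need two numbers that multiply to -272 and add to -1.
Those numbers are 16 and -17 (since 16 * (-17) = -272 and 16 + (-17) = -1).
So x^2 - x - 272 = (x + 16)(x - 17) = 0
Setting each factor to zero: x = -16 or x = 17

x = -16, x = 17


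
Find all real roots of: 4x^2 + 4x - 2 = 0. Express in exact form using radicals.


Using the quadratic formula: x = (-b ± sqrt(b^2 - 4ac)) / (2a)
Here a = 4, b = 4, c = -2
Discriminant = b^2 - 4ac = 4^2 - 4(4)(-2) = 16 + 32 = 48
Since discriminant = 48 > 0, there are two real roots.
x = (-4 ± 4*sqrt(3)) / 8
Simplifying: x = (-1 ± sqrt(3)) / 2
Numerically: x ≈ 0.3660 or x ≈ -1.3660

x = (-1 + sqrt(3)) / 2 or x = (-1 - sqrt(3)) / 2


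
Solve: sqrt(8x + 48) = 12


Square both sides: 8x + 48 = 12^2 = 144
8x = 144 - 48 = 96
x = 12
Check: sqrt(8*12 + 48) = sqrt(144) = 12 ✓

x = 12


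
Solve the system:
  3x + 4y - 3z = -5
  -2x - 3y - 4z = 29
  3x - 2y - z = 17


Using Cramer's rule. Expand each determinant along the first row.
D  = 3*[(-3)*(-1) - (-4)*(-2)] - 4*[(-2)*(-1) - (-4)*3] + (-3)*[(-2)*(-2) - (-3)*3]
  = 3*(-5) - 4*(14) + (-3)*(13) = -110
Dx = (-5)*[(-3)*(-1) - (-4)*(-2)] - 4*[29*(-1) - (-4)*17] + (-3)*[29*(-2) - (-3)*17]
  = (-5)*(-5) - 4*(39) + (-3)*(-7) = -110
Dy = 3*[29*(-1) - (-4)*17] - (-5)*[(-2)*(-1) - (-4)*3] + (-3)*[(-2)*17 - 29*3]
  = 3*(39) - (-5)*(14) + (-3)*(-121) = 550
Dz = 3*[(-3)*17 - 29*(-2)] - 4*[(-2)*17 - 29*3] + (-5)*[(-2)*(-2) - (-3)*3]
  = 3*(7) - 4*(-121) + (-5)*(13) = 440
x = Dx/D = -110/-110 = 1, y = Dy/D = 550/-110 = -5, z = Dz/D = 440/-110 = -4
Check eq1: (3)(1) + (4)(-5) + (-3)(-4) = -5 = -5 ✓
Check eq2: (-2)(1) + (-3)(-5) + (-4)(-4) = 29 = 29 ✓
Check eq3: (3)(1) + (-2)(-5) + (-1)(-4) = 17 = 17 ✓

x = 1, y = -5, z = -4


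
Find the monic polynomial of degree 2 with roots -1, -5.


A monic polynomial with roots -1, -5 is:
p(x) = (x + 1)(x + 5)
After multiplying by (x + 1): x + 1
After multiplying by (x + 5): x^2 + 6x + 5

x^2 + 6x + 5


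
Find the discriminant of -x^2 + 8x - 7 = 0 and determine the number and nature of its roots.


For ax^2 + bx + c = 0, discriminant D = b^2 - 4ac
Here a = -1, b = 8, c = -7
D = (8)^2 - 4(-1)(-7) = 64 - 28 = 36

D = 36 > 0 and is a perfect square (sqrt = 6)
The equation has 2 distinct real rational roots.

Discriminant = 36, 2 distinct real rational roots


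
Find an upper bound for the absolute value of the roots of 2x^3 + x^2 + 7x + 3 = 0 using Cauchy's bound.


Cauchy's bound: all roots r satisfy |r| <= 1 + max(|a_i/a_n|) for i = 0,...,n-1
where a_n is the leading coefficient.

Coefficients: [2, 1, 7, 3]
Leading coefficient a_n = 2
Ratios |a_i/a_n|: 1/2, 7/2, 3/2
Maximum ratio: 7/2
Cauchy's bound: |r| <= 1 + 7/2 = 9/2

Upper bound = 9/2


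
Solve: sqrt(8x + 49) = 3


Square both sides: 8x + 49 = 3^2 = 9
8x = 9 - 49 = -40
x = -5
Check: sqrt(8*(-5) + 49) = sqrt(9) = 3 ✓

x = -5


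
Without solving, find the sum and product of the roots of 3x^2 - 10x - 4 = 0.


By Vieta's formulas for ax^2 + bx + c = 0:
  Sum of roots = -b/a
  Product of roots = c/a

Here a = 3, b = -10, c = -4
Sum = -(-10)/3 = 10/3
Product = -4/3 = -4/3

Sum = 10/3, Product = -4/3


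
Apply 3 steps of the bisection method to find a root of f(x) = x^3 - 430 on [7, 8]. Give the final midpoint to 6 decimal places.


f(x) = x^3 - 430
f(7) = -87 < 0
f(8) = 82 > 0

Step 1: midpoint = (7.000000 + 8.000000)/2 = 7.500000
  f(7.500000) = -8.125000
  f(mid) < 0, so root is in [7.500000, 8.000000]

Step 2: midpoint = (7.500000 + 8.000000)/2 = 7.750000
  f(7.750000) = 35.484375
  f(mid) > 0, so root is in [7.500000, 7.750000]

Step 3: midpoint = (7.500000 + 7.750000)/2 = 7.625000
  f(7.625000) = 13.322266
  f(mid) > 0, so root is in [7.500000, 7.625000]

midpoint = 7.625000


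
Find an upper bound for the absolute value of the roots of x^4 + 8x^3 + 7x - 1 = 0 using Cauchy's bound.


Cauchy's bound: all roots r satisfy |r| <= 1 + max(|a_i/a_n|) for i = 0,...,n-1
where a_n is the leading coefficient.

Coefficients: [1, 8, 0, 7, -1]
Leading coefficient a_n = 1
Ratios |a_i/a_n|: 8, 0, 7, 1
Maximum ratio: 8
Cauchy's bound: |r| <= 1 + 8 = 9

Upper bound = 9


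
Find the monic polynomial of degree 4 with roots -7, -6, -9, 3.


A monic polynomial with roots -7, -6, -9, 3 is:
p(x) = (x + 7)(x + 6)(x + 9)(x - 3)
After multiplying by (x + 7): x + 7
After multiplying by (x + 6): x^2 + 13x + 42
After multiplying by (x + 9): x^3 + 22x^2 + 159x + 378
After multiplying by (x - 3): x^4 + 19x^3 + 93x^2 - 99x - 1134

x^4 + 19x^3 + 93x^2 - 99x - 1134


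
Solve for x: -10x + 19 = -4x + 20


Starting with: -10x + 19 = -4x + 20
Move all x terms to left: (-10 + 4)x = 20 - 19
Simplify: -6x = 1
Divide both sides by -6: x = -1/6

x = -1/6


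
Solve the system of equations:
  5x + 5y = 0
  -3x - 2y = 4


Using Cramer's rule:
Determinant D = (5)(-2) - (-3)(5) = -10 + 15 = 5
Dx = (0)(-2) - (4)(5) = 0 - 20 = -20
Dy = (5)(4) - (-3)(0) = 20 - 0 = 20
x = Dx/D = -20/5 = -4
y = Dy/D = 20/5 = 4

x = -4, y = 4


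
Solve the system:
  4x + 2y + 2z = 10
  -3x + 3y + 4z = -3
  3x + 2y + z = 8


Using Cramer's rule. Expand each determinant along the first row.
D  = 4*[3*1 - 4*2] - 2*[(-3)*1 - 4*3] + 2*[(-3)*2 - 3*3]
  = 4*(-5) - 2*(-15) + 2*(-15) = -20
Dx = 10*[3*1 - 4*2] - 2*[(-3)*1 - 4*8] + 2*[(-3)*2 - 3*8]
  = 10*(-5) - 2*(-35) + 2*(-30) = -40
Dy = 4*[(-3)*1 - 4*8] - 10*[(-3)*1 - 4*3] + 2*[(-3)*8 - (-3)*3]
  = 4*(-35) - 10*(-15) + 2*(-15) = -20
Dz = 4*[3*8 - (-3)*2] - 2*[(-3)*8 - (-3)*3] + 10*[(-3)*2 - 3*3]
  = 4*(30) - 2*(-15) + 10*(-15) = 0
x = Dx/D = -40/-20 = 2, y = Dy/D = -20/-20 = 1, z = Dz/D = 0/-20 = 0
Check eq1: (4)(2) + (2)(1) + (2)(0) = 10 = 10 ✓
Check eq2: (-3)(2) + (3)(1) + (4)(0) = -3 = -3 ✓
Check eq3: (3)(2) + (2)(1) + (1)(0) = 8 = 8 ✓

x = 2, y = 1, z = 0


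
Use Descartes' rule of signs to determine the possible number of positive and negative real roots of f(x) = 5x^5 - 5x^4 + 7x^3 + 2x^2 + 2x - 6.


Descartes' rule of signs:

For positive roots, count sign changes in f(x) = 5x^5 - 5x^4 + 7x^3 + 2x^2 + 2x - 6:
Signs of coefficients: +, -, +, +, +, -
Number of sign changes: 3
Possible positive real roots: 3, 1

For negative roots, examine f(-x) = -5x^5 - 5x^4 - 7x^3 + 2x^2 - 2x - 6:
Signs of coefficients: -, -, -, +, -, -
Number of sign changes: 2
Possible negative real roots: 2, 0

Positive roots: 3 or 1; Negative roots: 2 or 0


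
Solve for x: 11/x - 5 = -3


Subtract -5 from both sides: 11/x = 2
Multiply both sides by x: 11 = 2 * x
Divide by 2: x = 11/2

x = 11/2


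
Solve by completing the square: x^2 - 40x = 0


Start: x^2 - 40x + 0 = 0
Move constant: x^2 - 40x = 0
Half of -40 is -20, squared is 400
Add 400 to both sides: x^2 - 40x + 400 = 400
(x - 20)^2 = 400
x - 20 = ±20
x = 20 + 20 = 40 or x = 20 - 20 = 0

x = 0, x = 40


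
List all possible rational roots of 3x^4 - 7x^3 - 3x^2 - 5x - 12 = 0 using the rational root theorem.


Rational root theorem: possible roots are ±p/q where:
  p divides the constant term (-12): p ∈ {1, 2, 3, 4, 6, 12}
  q divides the leading coefficient (3): q ∈ {1, 3}

All possible rational roots: -12, -6, -4, -3, -2, -4/3, -1, -2/3, -1/3, 1/3, 2/3, 1, 4/3, 2, 3, 4, 6, 12

-12, -6, -4, -3, -2, -4/3, -1, -2/3, -1/3, 1/3, 2/3, 1, 4/3, 2, 3, 4, 6, 12


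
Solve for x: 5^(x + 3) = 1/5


Express both sides with the same base.
1/5 = 5^(-1)
Since the bases match, equate exponents: x + 3 = -1
So x = -1 - (3) = -4

x = -4


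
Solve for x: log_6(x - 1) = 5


Convert to exponential form: x - 1 = 6^5 = 7776
x = 7776 + 1 = 7777
Check: log_6(7777 - 1) = log_6(7776) = log_6(7776) = 5 ✓

x = 7777


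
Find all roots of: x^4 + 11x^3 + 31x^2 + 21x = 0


The constant term is 0, so x = 0 is a root. Factor out x:
  x^3 + 11x^2 + 31x + 21 = 0
Let p(x) = x^3 + 11x^2 + 31x + 21. By the rational root theorem (leading coefficient 1), any rational root is an integer divisor of 21: try ±1, ±2, ... in turn.
Test x = 1: value = 64 ≠ 0.
Test x = -1: value = 0 ✓, so (x + 1) is a factor.
Synthetic division by (x + 1): bring down 1; 1(-1) + 11 = 10; 10(-1) + 31 = 21; 21(-1) + 21 = 0 → quotient x^2 + 10x + 21, remainder 0.
Solve the quadratic x^2 + 10x + 21 = 0: discriminant = 10^2 - 4(1)(21) = 100 - 84 = 16.
sqrt(16) = 4, so x = (-10 ± 4)/2: x = -3 or x = -7.
Collecting all roots found:

x = -7, x = -3, x = -1, x = 0


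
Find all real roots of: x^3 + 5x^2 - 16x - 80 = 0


Let p(x) = x^3 + 5x^2 - 16x - 80. By the rational root theorem (leading coefficient 1), any rational root is an integer divisor of 80: try ±1, ±2, ... in turn.
Test x = 1: value = -90 ≠ 0.
Test x = -1: value = -60 ≠ 0.
Test x = 2: value = -84 ≠ 0.
Test x = -2: value = -36 ≠ 0.
Test x = 4: value = 0 ✓, so (x - 4) is a factor.
Synthetic division by (x - 4): bring down 1; 1(4) + 5 = 9; 9(4) - 16 = 20; 20(4) - 80 = 0 → quotient x^2 + 9x + 20, remainder 0.
Solve the quadratic x^2 + 9x + 20 = 0: discriminant = 9^2 - 4(1)(20) = 81 - 80 = 1.
sqrt(1) = 1, so x = (-9 ± 1)/2: x = -4 or x = -5.

x = -5, x = -4, x = 4


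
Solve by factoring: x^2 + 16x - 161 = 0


We need two numbers that multiply to -161 and add to 16.
Those numbers are -7 and 23 (since (-7) * 23 = -161 and (-7) + 23 = 16).
So x^2 + 16x - 161 = (x - 7)(x + 23) = 0
Setting each factor to zero: x = 7 or x = -23

x = -23, x = 7


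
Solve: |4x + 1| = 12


An absolute value equation |expr| = 12 gives two cases:
Case 1: 4x + 1 = 12
  4x = 11, so x = 11/4
Case 2: 4x + 1 = -12
  4x = -13, so x = -13/4

x = -13/4, x = 11/4


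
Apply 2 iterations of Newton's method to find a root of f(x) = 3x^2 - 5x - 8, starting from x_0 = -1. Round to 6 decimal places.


Newton's method: x_(n+1) = x_n - f(x_n)/f'(x_n)
f(x) = 3x^2 - 5x - 8
f'(x) = 6x - 5

Iteration 1:
  f(-1.000000) = 0.000000
  f'(-1.000000) = -11.000000
  x_1 = -1.000000 - (0.000000)/(-11.000000) = -1.000000

Iteration 2:
  f(-1.000000) = 0.000000
  f'(-1.000000) = -11.000000
  x_2 = -1.000000 - (0.000000)/(-11.000000) = -1.000000

x_2 = -1.000000


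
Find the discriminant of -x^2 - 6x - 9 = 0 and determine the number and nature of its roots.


For ax^2 + bx + c = 0, discriminant D = b^2 - 4ac
Here a = -1, b = -6, c = -9
D = (-6)^2 - 4(-1)(-9) = 36 - 36 = 0

D = 0
The equation has exactly 1 real root (a repeated/double root).

Discriminant = 0, 1 repeated real root


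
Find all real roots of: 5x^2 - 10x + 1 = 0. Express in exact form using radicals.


Using the quadratic formula: x = (-b ± sqrt(b^2 - 4ac)) / (2a)
Here a = 5, b = -10, c = 1
Discriminant = b^2 - 4ac = (-10)^2 - 4(5)(1) = 100 - 20 = 80
Since discriminant = 80 > 0, there are two real roots.
x = (10 ± 4*sqrt(5)) / 10
Simplifying: x = (5 ± 2*sqrt(5)) / 5
Numerically: x ≈ 1.8944 or x ≈ 0.1056

x = (5 + 2*sqrt(5)) / 5 or x = (5 - 2*sqrt(5)) / 5


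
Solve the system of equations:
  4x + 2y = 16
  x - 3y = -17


Using Cramer's rule:
Determinant D = (4)(-3) - (1)(2) = -12 - 2 = -14
Dx = (16)(-3) - (-17)(2) = -48 + 34 = -14
Dy = (4)(-17) - (1)(16) = -68 - 16 = -84
x = Dx/D = -14/-14 = 1
y = Dy/D = -84/-14 = 6

x = 1, y = 6


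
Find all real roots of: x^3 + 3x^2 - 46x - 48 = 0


Let p(x) = x^3 + 3x^2 - 46x - 48. By the rational root theorem (leading coefficient 1), any rational root is an integer divisor of 48: try ±1, ±2, ... in turn.
Test x = 1: value = -90 ≠ 0.
Test x = -1: value = 0 ✓, so (x + 1) is a factor.
Synthetic division by (x + 1): bring down 1; 1(-1) + 3 = 2; 2(-1) - 46 = -48; (-48)(-1) - 48 = 0 → quotient x^2 + 2x - 48, remainder 0.
Solve the quadratic x^2 + 2x - 48 = 0: discriminant = 2^2 - 4(1)(-48) = 4 + 192 = 196.
sqrt(196) = 14, so x = (-2 ± 14)/2: x = 6 or x = -8.

x = -8, x = -1, x = 6


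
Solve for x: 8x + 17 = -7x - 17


Starting with: 8x + 17 = -7x - 17
Move all x terms to left: (8 + 7)x = -17 - 17
Simplify: 15x = -34
Divide both sides by 15: x = -34/15

x = -34/15


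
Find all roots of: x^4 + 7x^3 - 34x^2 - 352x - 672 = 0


Let p(x) = x^4 + 7x^3 - 34x^2 - 352x - 672. By the rational root theorem (leading coefficient 1), any rational root is an integer divisor of 672: try ±1, ±2, ... in turn.
Test x = 1: value = -1050 ≠ 0.
Test x = -1: value = -360 ≠ 0.
Test x = 2: value = -1440 ≠ 0.
Test x = -2: value = -144 ≠ 0.
Test x = 3: value = -1764 ≠ 0.
Test x = -3: value = -30 ≠ 0.
Test x = 4: value = -1920 ≠ 0.
Test x = -4: value = 0 ✓, so (x + 4) is a factor.
Synthetic division by (x + 4): bring down 1; 1(-4) + 7 = 3; 3(-4) - 34 = -46; (-46)(-4) - 352 = -168; (-168)(-4) - 672 = 0 → quotient x^3 + 3x^2 - 46x - 168, remainder 0.
Continue with the quotient x^3 + 3x^2 - 46x - 168 (candidates must divide 168; re-test x = -4 first in case it repeats).
Test x = -4: value = 0 ✓, so (x + 4) is a factor.
Synthetic division by (x + 4): bring down 1; 1(-4) + 3 = -1; (-1)(-4) - 46 = -42; (-42)(-4) - 168 = 0 → quotient x^2 - x - 42, remainder 0.
Solve the quadratic x^2 - x - 42 = 0: discriminant = (-1)^2 - 4(1)(-42) = 1 + 168 = 169.
sqrt(169) = 13, so x = (1 ± 13)/2: x = 7 or x = -6.
Collecting all roots found:

x = -6, x = -4 (multiplicity 2), x = 7


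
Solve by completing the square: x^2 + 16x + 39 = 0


Start: x^2 + 16x + 39 = 0
Move constant: x^2 + 16x = -39
Half of 16 is 8, squared is 64
Add 64 to both sides: x^2 + 16x + 64 = 25
(x + 8)^2 = 25
x + 8 = ±5
x = -8 + 5 = -3 or x = -8 - 5 = -13

x = -13, x = -3


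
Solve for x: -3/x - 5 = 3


Subtract -5 from both sides: -3/x = 8
Multiply both sides by x: -3 = 8 * x
Divide by 8: x = -3/8

x = -3/8


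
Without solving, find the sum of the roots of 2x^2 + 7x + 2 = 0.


By Vieta's formulas for ax^2 + bx + c = 0:
  Sum of roots = -b/a
  Product of roots = c/a

Here a = 2, b = 7, c = 2
Sum = -(7)/2 = -7/2
Product = 2/2 = 1

Sum = -7/2


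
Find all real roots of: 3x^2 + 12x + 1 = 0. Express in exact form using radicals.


Using the quadratic formula: x = (-b ± sqrt(b^2 - 4ac)) / (2a)
Here a = 3, b = 12, c = 1
Discriminant = b^2 - 4ac = 12^2 - 4(3)(1) = 144 - 12 = 132
Since discriminant = 132 > 0, there are two real roots.
x = (-12 ± 2*sqrt(33)) / 6
Simplifying: x = (-6 ± sqrt(33)) / 3
Numerically: x ≈ -0.0851 or x ≈ -3.9149

x = (-6 + sqrt(33)) / 3 or x = (-6 - sqrt(33)) / 3


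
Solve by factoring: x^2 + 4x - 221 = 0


We need two numbers that multiply to -221 and add to 4.
Those numbers are -13 and 17 (since (-13) * 17 = -221 and (-13) + 17 = 4).
So x^2 + 4x - 221 = (x - 13)(x + 17) = 0
Setting each factor to zero: x = 13 or x = -17

x = -17, x = 13


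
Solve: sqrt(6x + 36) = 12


Square both sides: 6x + 36 = 12^2 = 144
6x = 144 - 36 = 108
x = 18
Check: sqrt(6*18 + 36) = sqrt(144) = 12 ✓

x = 18


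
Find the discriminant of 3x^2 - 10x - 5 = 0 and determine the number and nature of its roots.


For ax^2 + bx + c = 0, discriminant D = b^2 - 4ac
Here a = 3, b = -10, c = -5
D = (-10)^2 - 4(3)(-5) = 100 + 60 = 160

D = 160 > 0 but not a perfect square
The equation has 2 distinct real irrational roots.

Discriminant = 160, 2 distinct real irrational roots


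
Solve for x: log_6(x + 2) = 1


Convert to exponential form: x + 2 = 6^1 = 6
x = 6 - 2 = 4
Check: log_6(4 + 2) = log_6(6) = log_6(6) = 1 ✓

x = 4


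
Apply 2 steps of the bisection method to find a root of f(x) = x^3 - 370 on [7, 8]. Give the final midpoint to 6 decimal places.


f(x) = x^3 - 370
f(7) = -27 < 0
f(8) = 142 > 0

Step 1: midpoint = (7.000000 + 8.000000)/2 = 7.500000
  f(7.500000) = 51.875000
  f(mid) > 0, so root is in [7.000000, 7.500000]

Step 2: midpoint = (7.000000 + 7.500000)/2 = 7.250000
  f(7.250000) = 11.078125
  f(mid) > 0, so root is in [7.000000, 7.250000]

midpoint = 7.250000


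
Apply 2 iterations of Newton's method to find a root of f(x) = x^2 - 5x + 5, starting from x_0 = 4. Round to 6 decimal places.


Newton's method: x_(n+1) = x_n - f(x_n)/f'(x_n)
f(x) = x^2 - 5x + 5
f'(x) = 2x - 5

Iteration 1:
  f(4.000000) = 1.000000
  f'(4.000000) = 3.000000
  x_1 = 4.000000 - (1.000000)/(3.000000) = 3.666667

Iteration 2:
  f(3.666667) = 0.111111
  f'(3.666667) = 2.333333
  x_2 = 3.666667 - (0.111111)/(2.333333) = 3.619048

x_2 = 3.619048


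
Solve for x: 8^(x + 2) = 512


Express both sides with the same base.
512 = 8^3
Since the bases match, equate exponents: x + 2 = 3
So x = 3 - (2) = 1

x = 1


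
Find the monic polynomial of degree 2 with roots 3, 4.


A monic polynomial with roots 3, 4 is:
p(x) = (x - 3)(x - 4)
After multiplying by (x - 3): x - 3
After multiplying by (x - 4): x^2 - 7x + 12

x^2 - 7x + 12


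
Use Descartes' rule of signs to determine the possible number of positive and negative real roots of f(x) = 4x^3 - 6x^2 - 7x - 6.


Descartes' rule of signs:

For positive roots, count sign changes in f(x) = 4x^3 - 6x^2 - 7x - 6:
Signs of coefficients: +, -, -, -
Number of sign changes: 1
Possible positive real roots: 1

For negative roots, examine f(-x) = -4x^3 - 6x^2 + 7x - 6:
Signs of coefficients: -, -, +, -
Number of sign changes: 2
Possible negative real roots: 2, 0

Positive roots: 1; Negative roots: 2 or 0


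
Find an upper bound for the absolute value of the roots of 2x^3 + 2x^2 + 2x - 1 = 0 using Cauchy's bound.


Cauchy's bound: all roots r satisfy |r| <= 1 + max(|a_i/a_n|) for i = 0,...,n-1
where a_n is the leading coefficient.

Coefficients: [2, 2, 2, -1]
Leading coefficient a_n = 2
Ratios |a_i/a_n|: 1, 1, 1/2
Maximum ratio: 1
Cauchy's bound: |r| <= 1 + 1 = 2

Upper bound = 2


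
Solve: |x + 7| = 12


An absolute value equation |expr| = 12 gives two cases:
Case 1: x + 7 = 12
  x = 5, so x = 5
Case 2: x + 7 = -12
  x = -19, so x = -19

x = -19, x = 5


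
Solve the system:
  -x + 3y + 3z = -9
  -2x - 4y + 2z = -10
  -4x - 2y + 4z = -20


Using Cramer's rule. Expand each determinant along the first row.
D  = (-1)*[(-4)*4 - 2*(-2)] - 3*[(-2)*4 - 2*(-4)] + 3*[(-2)*(-2) - (-4)*(-4)]
  = (-1)*(-12) - 3*(0) + 3*(-12) = -24
Dx = (-9)*[(-4)*4 - 2*(-2)] - 3*[(-10)*4 - 2*(-20)] + 3*[(-10)*(-2) - (-4)*(-20)]
  = (-9)*(-12) - 3*(0) + 3*(-60) = -72
Dy = (-1)*[(-10)*4 - 2*(-20)] - (-9)*[(-2)*4 - 2*(-4)] + 3*[(-2)*(-20) - (-10)*(-4)]
  = (-1)*(0) - (-9)*(0) + 3*(0) = 0
Dz = (-1)*[(-4)*(-20) - (-10)*(-2)] - 3*[(-2)*(-20) - (-10)*(-4)] + (-9)*[(-2)*(-2) - (-4)*(-4)]
  = (-1)*(60) - 3*(0) + (-9)*(-12) = 48
x = Dx/D = -72/-24 = 3, y = Dy/D = 0/-24 = 0, z = Dz/D = 48/-24 = -2
Check eq1: (-1)(3) + (3)(0) + (3)(-2) = -9 = -9 ✓
Check eq2: (-2)(3) + (-4)(0) + (2)(-2) = -10 = -10 ✓
Check eq3: (-4)(3) + (-2)(0) + (4)(-2) = -20 = -20 ✓

x = 3, y = 0, z = -2


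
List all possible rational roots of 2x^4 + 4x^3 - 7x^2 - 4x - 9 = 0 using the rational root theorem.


Rational root theorem: possible roots are ±p/q where:
  p divides the constant term (-9): p ∈ {1, 3, 9}
  q divides the leading coefficient (2): q ∈ {1, 2}

All possible rational roots: -9, -9/2, -3, -3/2, -1, -1/2, 1/2, 1, 3/2, 3, 9/2, 9

-9, -9/2, -3, -3/2, -1, -1/2, 1/2, 1, 3/2, 3, 9/2, 9


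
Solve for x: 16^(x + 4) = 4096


Express both sides with the same base.
4096 = 16^3
Since the bases match, equate exponents: x + 4 = 3
So x = 3 - (4) = -1

x = -1


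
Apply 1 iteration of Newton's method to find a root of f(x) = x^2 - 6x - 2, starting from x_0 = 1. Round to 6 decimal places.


Newton's method: x_(n+1) = x_n - f(x_n)/f'(x_n)
f(x) = x^2 - 6x - 2
f'(x) = 2x - 6

Iteration 1:
  f(1.000000) = -7.000000
  f'(1.000000) = -4.000000
  x_1 = 1.000000 - (-7.000000)/(-4.000000) = -0.750000

x_1 = -0.750000


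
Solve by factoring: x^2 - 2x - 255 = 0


We need two numbers that multiply to -255 and add to -2.
Those numbers are -17 and 15 (since (-17) * 15 = -255 and (-17) + 15 = -2).
So x^2 - 2x - 255 = (x - 17)(x + 15) = 0
Setting each factor to zero: x = 17 or x = -15

x = -15, x = 17


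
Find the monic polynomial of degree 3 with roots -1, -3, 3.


A monic polynomial with roots -1, -3, 3 is:
p(x) = (x + 1)(x + 3)(x - 3)
After multiplying by (x + 1): x + 1
After multiplying by (x + 3): x^2 + 4x + 3
After multiplying by (x - 3): x^3 + x^2 - 9x - 9

x^3 + x^2 - 9x - 9


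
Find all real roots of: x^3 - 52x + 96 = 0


Let p(x) = x^3 - 52x + 96. By the rational root theorem (leading coefficient 1), any rational root is an integer divisor of 96: try ±1, ±2, ... in turn.
Test x = 1: value = 45 ≠ 0.
Test x = -1: value = 147 ≠ 0.
Test x = 2: value = 0 ✓, so (x - 2) is a factor.
Synthetic division by (x - 2): bring down 1; 1(2) + 0 = 2; 2(2) - 52 = -48; (-48)(2) + 96 = 0 → quotient x^2 + 2x - 48, remainder 0.
Solve the quadratic x^2 + 2x - 48 = 0: discriminant = 2^2 - 4(1)(-48) = 4 + 192 = 196.
sqrt(196) = 14, so x = (-2 ± 14)/2: x = 6 or x = -8.

x = -8, x = 2, x = 6


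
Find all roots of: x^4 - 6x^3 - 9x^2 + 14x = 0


The constant term is 0, so x = 0 is a root. Factor out x:
  x^3 - 6x^2 - 9x + 14 = 0
Let p(x) = x^3 - 6x^2 - 9x + 14. By the rational root theorem (leading coefficient 1), any rational root is an integer divisor of 14: try ±1, ±2, ... in turn.
Test x = 1: value = 0 ✓, so (x - 1) is a factor.
Synthetic division by (x - 1): bring down 1; 1(1) - 6 = -5; (-5)(1) - 9 = -14; (-14)(1) + 14 = 0 → quotient x^2 - 5x - 14, remainder 0.
Solve the quadratic x^2 - 5x - 14 = 0: discriminant = (-5)^2 - 4(1)(-14) = 25 + 56 = 81.
sqrt(81) = 9, so x = (5 ± 9)/2: x = 7 or x = -2.
Collecting all roots found:

x = -2, x = 0, x = 1, x = 7


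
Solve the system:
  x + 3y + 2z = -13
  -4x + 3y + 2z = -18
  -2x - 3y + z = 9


Using Cramer's rule. Expand each determinant along the first row.
D  = 1*[3*1 - 2*(-3)] - 3*[(-4)*1 - 2*(-2)] + 2*[(-4)*(-3) - 3*(-2)]
  = 1*(9) - 3*(0) + 2*(18) = 45
Dx = (-13)*[3*1 - 2*(-3)] - 3*[(-18)*1 - 2*9] + 2*[(-18)*(-3) - 3*9]
  = (-13)*(9) - 3*(-36) + 2*(27) = 45
Dy = 1*[(-18)*1 - 2*9] - (-13)*[(-4)*1 - 2*(-2)] + 2*[(-4)*9 - (-18)*(-2)]
  = 1*(-36) - (-13)*(0) + 2*(-72) = -180
Dz = 1*[3*9 - (-18)*(-3)] - 3*[(-4)*9 - (-18)*(-2)] + (-13)*[(-4)*(-3) - 3*(-2)]
  = 1*(-27) - 3*(-72) + (-13)*(18) = -45
x = Dx/D = 45/45 = 1, y = Dy/D = -180/45 = -4, z = Dz/D = -45/45 = -1
Check eq1: (1)(1) + (3)(-4) + (2)(-1) = -13 = -13 ✓
Check eq2: (-4)(1) + (3)(-4) + (2)(-1) = -18 = -18 ✓
Check eq3: (-2)(1) + (-3)(-4) + (1)(-1) = 9 = 9 ✓

x = 1, y = -4, z = -1


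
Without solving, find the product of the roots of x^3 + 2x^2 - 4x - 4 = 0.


By Vieta's formulas for x^3 + bx^2 + cx + d = 0:
  r1 + r2 + r3 = -b/a = -2
  r1*r2 + r1*r3 + r2*r3 = c/a = -4
  r1*r2*r3 = -d/a = 4


Product = 4


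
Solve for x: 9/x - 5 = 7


Subtract -5 from both sides: 9/x = 12
Multiply both sides by x: 9 = 12 * x
Divide by 12: x = 3/4

x = 3/4


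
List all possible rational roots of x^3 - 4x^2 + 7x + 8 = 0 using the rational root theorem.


Rational root theorem: possible roots are ±p/q where:
  p divides the constant term (8): p ∈ {1, 2, 4, 8}
  q divides the leading coefficient (1): q ∈ {1}

All possible rational roots: -8, -4, -2, -1, 1, 2, 4, 8

-8, -4, -2, -1, 1, 2, 4, 8


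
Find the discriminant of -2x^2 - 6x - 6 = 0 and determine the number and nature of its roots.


For ax^2 + bx + c = 0, discriminant D = b^2 - 4ac
Here a = -2, b = -6, c = -6
D = (-6)^2 - 4(-2)(-6) = 36 - 48 = -12

D = -12 < 0
The equation has no real roots (2 complex conjugate roots).

Discriminant = -12, no real roots (2 complex conjugate roots)


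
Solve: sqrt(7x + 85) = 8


Square both sides: 7x + 85 = 8^2 = 64
7x = 64 - 85 = -21
x = -3
Check: sqrt(7*(-3) + 85) = sqrt(64) = 8 ✓

x = -3


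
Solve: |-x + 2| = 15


An absolute value equation |expr| = 15 gives two cases:
Case 1: -x + 2 = 15
  -x = 13, so x = -13
Case 2: -x + 2 = -15
  -x = -17, so x = 17

x = -13, x = 17


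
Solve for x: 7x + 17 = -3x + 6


Starting with: 7x + 17 = -3x + 6
Move all x terms to left: (7 + 3)x = 6 - 17
Simplify: 10x = -11
Divide both sides by 10: x = -11/10

x = -11/10


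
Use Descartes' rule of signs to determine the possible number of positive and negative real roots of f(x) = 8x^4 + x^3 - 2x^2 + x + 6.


Descartes' rule of signs:

For positive roots, count sign changes in f(x) = 8x^4 + x^3 - 2x^2 + x + 6:
Signs of coefficients: +, +, -, +, +
Number of sign changes: 2
Possible positive real roots: 2, 0

For negative roots, examine f(-x) = 8x^4 - x^3 - 2x^2 - x + 6:
Signs of coefficients: +, -, -, -, +
Number of sign changes: 2
Possible negative real roots: 2, 0

Positive roots: 2 or 0; Negative roots: 2 or 0


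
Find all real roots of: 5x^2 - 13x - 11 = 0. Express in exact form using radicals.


Using the quadratic formula: x = (-b ± sqrt(b^2 - 4ac)) / (2a)
Here a = 5, b = -13, c = -11
Discriminant = b^2 - 4ac = (-13)^2 - 4(5)(-11) = 169 + 220 = 389
Since discriminant = 389 > 0, there are two real roots.
x = (13 ± sqrt(389)) / 10
Numerically: x ≈ 3.2723 or x ≈ -0.6723

x = (13 + sqrt(389)) / 10 or x = (13 - sqrt(389)) / 10


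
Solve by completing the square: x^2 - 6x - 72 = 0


Start: x^2 - 6x - 72 = 0
Move constant: x^2 - 6x = 72
Half of -6 is -3, squared is 9
Add 9 to both sides: x^2 - 6x + 9 = 81
(x - 3)^2 = 81
x - 3 = ±9
x = 3 + 9 = 12 or x = 3 - 9 = -6

x = -6, x = 12


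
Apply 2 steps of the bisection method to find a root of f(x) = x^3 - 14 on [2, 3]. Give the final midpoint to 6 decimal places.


f(x) = x^3 - 14
f(2) = -6 < 0
f(3) = 13 > 0

Step 1: midpoint = (2.000000 + 3.000000)/2 = 2.500000
  f(2.500000) = 1.625000
  f(mid) > 0, so root is in [2.000000, 2.500000]

Step 2: midpoint = (2.000000 + 2.500000)/2 = 2.250000
  f(2.250000) = -2.609375
  f(mid) < 0, so root is in [2.250000, 2.500000]

midpoint = 2.250000


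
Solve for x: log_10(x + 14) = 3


Convert to exponential form: x + 14 = 10^3 = 1000
x = 1000 - 14 = 986
Check: log_10(986 + 14) = log_10(1000) = log_10(1000) = 3 ✓

x = 986


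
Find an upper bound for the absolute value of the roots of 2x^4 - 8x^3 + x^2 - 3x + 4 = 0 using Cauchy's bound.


Cauchy's bound: all roots r satisfy |r| <= 1 + max(|a_i/a_n|) for i = 0,...,n-1
where a_n is the leading coefficient.

Coefficients: [2, -8, 1, -3, 4]
Leading coefficient a_n = 2
Ratios |a_i/a_n|: 4, 1/2, 3/2, 2
Maximum ratio: 4
Cauchy's bound: |r| <= 1 + 4 = 5

Upper bound = 5


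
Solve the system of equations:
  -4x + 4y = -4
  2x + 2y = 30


Using Cramer's rule:
Determinant D = (-4)(2) - (2)(4) = -8 - 8 = -16
Dx = (-4)(2) - (30)(4) = -8 - 120 = -128
Dy = (-4)(30) - (2)(-4) = -120 + 8 = -112
x = Dx/D = -128/-16 = 8
y = Dy/D = -112/-16 = 7

x = 8, y = 7


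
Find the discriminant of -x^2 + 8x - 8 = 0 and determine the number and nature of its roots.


For ax^2 + bx + c = 0, discriminant D = b^2 - 4ac
Here a = -1, b = 8, c = -8
D = (8)^2 - 4(-1)(-8) = 64 - 32 = 32

D = 32 > 0 but not a perfect square
The equation has 2 distinct real irrational roots.

Discriminant = 32, 2 distinct real irrational roots


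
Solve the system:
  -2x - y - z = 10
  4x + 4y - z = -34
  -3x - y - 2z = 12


Using Cramer's rule. Expand each determinant along the first row.
D  = (-2)*[4*(-2) - (-1)*(-1)] - (-1)*[4*(-2) - (-1)*(-3)] + (-1)*[4*(-1) - 4*(-3)]
  = (-2)*(-9) - (-1)*(-11) + (-1)*(8) = -1
Dx = 10*[4*(-2) - (-1)*(-1)] - (-1)*[(-34)*(-2) - (-1)*12] + (-1)*[(-34)*(-1) - 4*12]
  = 10*(-9) - (-1)*(80) + (-1)*(-14) = 4
Dy = (-2)*[(-34)*(-2) - (-1)*12] - 10*[4*(-2) - (-1)*(-3)] + (-1)*[4*12 - (-34)*(-3)]
  = (-2)*(80) - 10*(-11) + (-1)*(-54) = 4
Dz = (-2)*[4*12 - (-34)*(-1)] - (-1)*[4*12 - (-34)*(-3)] + 10*[4*(-1) - 4*(-3)]
  = (-2)*(14) - (-1)*(-54) + 10*(8) = -2
x = Dx/D = 4/-1 = -4, y = Dy/D = 4/-1 = -4, z = Dz/D = -2/-1 = 2
Check eq1: (-2)(-4) + (-1)(-4) + (-1)(2) = 10 = 10 ✓
Check eq2: (4)(-4) + (4)(-4) + (-1)(2) = -34 = -34 ✓
Check eq3: (-3)(-4) + (-1)(-4) + (-2)(2) = 12 = 12 ✓

x = -4, y = -4, z = 2


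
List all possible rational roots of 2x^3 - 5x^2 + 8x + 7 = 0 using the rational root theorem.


Rational root theorem: possible roots are ±p/q where:
  p divides the constant term (7): p ∈ {1, 7}
  q divides the leading coefficient (2): q ∈ {1, 2}

All possible rational roots: -7, -7/2, -1, -1/2, 1/2, 1, 7/2, 7

-7, -7/2, -1, -1/2, 1/2, 1, 7/2, 7


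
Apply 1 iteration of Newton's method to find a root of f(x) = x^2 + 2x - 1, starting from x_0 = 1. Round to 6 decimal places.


Newton's method: x_(n+1) = x_n - f(x_n)/f'(x_n)
f(x) = x^2 + 2x - 1
f'(x) = 2x + 2

Iteration 1:
  f(1.000000) = 2.000000
  f'(1.000000) = 4.000000
  x_1 = 1.000000 - (2.000000)/(4.000000) = 0.500000

x_1 = 0.500000


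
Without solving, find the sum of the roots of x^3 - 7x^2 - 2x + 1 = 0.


By Vieta's formulas for x^3 + bx^2 + cx + d = 0:
  r1 + r2 + r3 = -b/a = 7
  r1*r2 + r1*r3 + r2*r3 = c/a = -2
  r1*r2*r3 = -d/a = -1


Sum = 7


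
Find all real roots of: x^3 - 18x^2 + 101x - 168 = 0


Let p(x) = x^3 - 18x^2 + 101x - 168. By the rational root theorem (leading coefficient 1), any rational root is an integer divisor of 168: try ±1, ±2, ... in turn.
Test x = 1: value = -84 ≠ 0.
Test x = -1: value = -288 ≠ 0.
Test x = 2: value = -30 ≠ 0.
Test x = -2: value = -450 ≠ 0.
Test x = 3: value = 0 ✓, so (x - 3) is a factor.
Synthetic division by (x - 3): bring down 1; 1(3) - 18 = -15; (-15)(3) + 101 = 56; 56(3) - 168 = 0 → quotient x^2 - 15x + 56, remainder 0.
Solve the quadratic x^2 - 15x + 56 = 0: discriminant = (-15)^2 - 4(1)(56) = 225 - 224 = 1.
sqrt(1) = 1, so x = (15 ± 1)/2: x = 8 or x = 7.

x = 3, x = 7, x = 8


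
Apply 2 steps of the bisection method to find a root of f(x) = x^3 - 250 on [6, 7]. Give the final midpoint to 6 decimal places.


f(x) = x^3 - 250
f(6) = -34 < 0
f(7) = 93 > 0

Step 1: midpoint = (6.000000 + 7.000000)/2 = 6.500000
  f(6.500000) = 24.625000
  f(mid) > 0, so root is in [6.000000, 6.500000]

Step 2: midpoint = (6.000000 + 6.500000)/2 = 6.250000
  f(6.250000) = -5.859375
  f(mid) < 0, so root is in [6.250000, 6.500000]

midpoint = 6.250000


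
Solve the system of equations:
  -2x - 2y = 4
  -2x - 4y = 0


Using Cramer's rule:
Determinant D = (-2)(-4) - (-2)(-2) = 8 - 4 = 4
Dx = (4)(-4) - (0)(-2) = -16 - 0 = -16
Dy = (-2)(0) - (-2)(4) = 0 + 8 = 8
x = Dx/D = -16/4 = -4
y = Dy/D = 8/4 = 2

x = -4, y = 2


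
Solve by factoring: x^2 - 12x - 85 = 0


We need two numbers that multiply to -85 and add to -12.
Those numbers are 5 and -17 (since 5 * (-17) = -85 and 5 + (-17) = -12).
So x^2 - 12x - 85 = (x + 5)(x - 17) = 0
Setting each factor to zero: x = -5 or x = 17

x = -5, x = 17


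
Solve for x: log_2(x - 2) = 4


Convert to exponential form: x - 2 = 2^4 = 16
x = 16 + 2 = 18
Check: log_2(18 - 2) = log_2(16) = log_2(16) = 4 ✓

x = 18


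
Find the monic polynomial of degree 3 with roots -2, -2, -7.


A monic polynomial with roots -2, -2, -7 is:
p(x) = (x + 2)(x + 2)(x + 7)
After multiplying by (x + 2): x + 2
After multiplying by (x + 2): x^2 + 4x + 4
After multiplying by (x + 7): x^3 + 11x^2 + 32x + 28

x^3 + 11x^2 + 32x + 28


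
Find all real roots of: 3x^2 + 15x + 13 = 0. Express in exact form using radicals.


Using the quadratic formula: x = (-b ± sqrt(b^2 - 4ac)) / (2a)
Here a = 3, b = 15, c = 13
Discriminant = b^2 - 4ac = 15^2 - 4(3)(13) = 225 - 156 = 69
Since discriminant = 69 > 0, there are two real roots.
x = (-15 ± sqrt(69)) / 6
Numerically: x ≈ -1.1156 or x ≈ -3.8844

x = (-15 + sqrt(69)) / 6 or x = (-15 - sqrt(69)) / 6


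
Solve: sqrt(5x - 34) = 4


Square both sides: 5x - 34 = 4^2 = 16
5x = 16 + 34 = 50
x = 10
Check: sqrt(5*10 - 34) = sqrt(16) = 4 ✓

x = 10


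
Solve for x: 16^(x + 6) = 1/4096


Express both sides with the same base.
1/4096 = 16^(-3)
Since the bases match, equate exponents: x + 6 = -3
So x = -3 - (6) = -9

x = -9


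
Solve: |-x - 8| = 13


An absolute value equation |expr| = 13 gives two cases:
Case 1: -x - 8 = 13
  -x = 21, so x = -21
Case 2: -x - 8 = -13
  -x = -5, so x = 5

x = -21, x = 5


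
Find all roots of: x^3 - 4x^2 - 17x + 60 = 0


Let p(x) = x^3 - 4x^2 - 17x + 60. By the rational root theorem (leading coefficient 1), any rational root is an integer divisor of 60: try ±1, ±2, ... in turn.
Test x = 1: value = 40 ≠ 0.
Test x = -1: value = 72 ≠ 0.
Test x = 2: value = 18 ≠ 0.
Test x = -2: value = 70 ≠ 0.
Test x = 3: value = 0 ✓, so (x - 3) is a factor.
Synthetic division by (x - 3): bring down 1; 1(3) - 4 = -1; (-1)(3) - 17 = -20; (-20)(3) + 60 = 0 → quotient x^2 - x - 20, remainder 0.
Solve the quadratic x^2 - x - 20 = 0: discriminant = (-1)^2 - 4(1)(-20) = 1 + 80 = 81.
sqrt(81) = 9, so x = (1 ± 9)/2: x = 5 or x = -4.
Collecting all roots found:

x = -4, x = 3, x = 5


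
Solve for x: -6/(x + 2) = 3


Multiply both sides by (x + 2): -6 = 3(x + 2)
Distribute: -6 = 3x + 6
3x = -6 - 6 = -12
x = -4

x = -4


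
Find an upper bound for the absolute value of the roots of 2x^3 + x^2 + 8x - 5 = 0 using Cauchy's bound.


Cauchy's bound: all roots r satisfy |r| <= 1 + max(|a_i/a_n|) for i = 0,...,n-1
where a_n is the leading coefficient.

Coefficients: [2, 1, 8, -5]
Leading coefficient a_n = 2
Ratios |a_i/a_n|: 1/2, 4, 5/2
Maximum ratio: 4
Cauchy's bound: |r| <= 1 + 4 = 5

Upper bound = 5


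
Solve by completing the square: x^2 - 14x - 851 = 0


Start: x^2 - 14x - 851 = 0
Move constant: x^2 - 14x = 851
Half of -14 is -7, squared is 49
Add 49 to both sides: x^2 - 14x + 49 = 900
(x - 7)^2 = 900
x - 7 = ±30
x = 7 + 30 = 37 or x = 7 - 30 = -23

x = -23, x = 37


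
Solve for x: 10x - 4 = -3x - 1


Starting with: 10x - 4 = -3x - 1
Move all x terms to left: (10 + 3)x = -1 + 4
Simplify: 13x = 3
Divide both sides by 13: x = 3/13

x = 3/13


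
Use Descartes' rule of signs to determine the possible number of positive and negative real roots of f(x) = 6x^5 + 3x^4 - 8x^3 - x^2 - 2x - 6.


Descartes' rule of signs:

For positive roots, count sign changes in f(x) = 6x^5 + 3x^4 - 8x^3 - x^2 - 2x - 6:
Signs of coefficients: +, +, -, -, -, -
Number of sign changes: 1
Possible positive real roots: 1

For negative roots, examine f(-x) = -6x^5 + 3x^4 + 8x^3 - x^2 + 2x - 6:
Signs of coefficients: -, +, +, -, +, -
Number of sign changes: 4
Possible negative real roots: 4, 2, 0

Positive roots: 1; Negative roots: 4 or 2 or 0


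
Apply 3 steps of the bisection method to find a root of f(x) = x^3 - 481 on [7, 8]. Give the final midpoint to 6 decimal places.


f(x) = x^3 - 481
f(7) = -138 < 0
f(8) = 31 > 0

Step 1: midpoint = (7.000000 + 8.000000)/2 = 7.500000
  f(7.500000) = -59.125000
  f(mid) < 0, so root is in [7.500000, 8.000000]

Step 2: midpoint = (7.500000 + 8.000000)/2 = 7.750000
  f(7.750000) = -15.515625
  f(mid) < 0, so root is in [7.750000, 8.000000]

Step 3: midpoint = (7.750000 + 8.000000)/2 = 7.875000
  f(7.875000) = 7.373047
  f(mid) > 0, so root is in [7.750000, 7.875000]

midpoint = 7.875000


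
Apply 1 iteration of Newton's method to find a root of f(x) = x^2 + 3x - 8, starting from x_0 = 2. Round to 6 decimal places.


Newton's method: x_(n+1) = x_n - f(x_n)/f'(x_n)
f(x) = x^2 + 3x - 8
f'(x) = 2x + 3

Iteration 1:
  f(2.000000) = 2.000000
  f'(2.000000) = 7.000000
  x_1 = 2.000000 - (2.000000)/(7.000000) = 1.714286

x_1 = 1.714286


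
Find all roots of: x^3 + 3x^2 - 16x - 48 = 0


Let p(x) = x^3 + 3x^2 - 16x - 48. By the rational root theorem (leading coefficient 1), any rational root is an integer divisor of 48: try ±1, ±2, ... in turn.
Test x = 1: value = -60 ≠ 0.
Test x = -1: value = -30 ≠ 0.
Test x = 2: value = -60 ≠ 0.
Test x = -2: value = -12 ≠ 0.
Test x = 3: value = -42 ≠ 0.
Test x = -3: value = 0 ✓, so (x + 3) is a factor.
Synthetic division by (x + 3): bring down 1; 1(-3) + 3 = 0; 0(-3) - 16 = -16; (-16)(-3) - 48 = 0 → quotient x^2 - 16, remainder 0.
Solve the quadratic x^2 - 16 = 0: discriminant = 0^2 - 4(1)(-16) = 0 + 64 = 64.
sqrt(64) = 8, so x = (0 ± 8)/2: x = 4 or x = -4.
Collecting all roots found:

x = -4, x = -3, x = 4


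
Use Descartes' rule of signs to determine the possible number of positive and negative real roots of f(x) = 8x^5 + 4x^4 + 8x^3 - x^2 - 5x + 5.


Descartes' rule of signs:

For positive roots, count sign changes in f(x) = 8x^5 + 4x^4 + 8x^3 - x^2 - 5x + 5:
Signs of coefficients: +, +, +, -, -, +
Number of sign changes: 2
Possible positive real roots: 2, 0

For negative roots, examine f(-x) = -8x^5 + 4x^4 - 8x^3 - x^2 + 5x + 5:
Signs of coefficients: -, +, -, -, +, +
Number of sign changes: 3
Possible negative real roots: 3, 1

Positive roots: 2 or 0; Negative roots: 3 or 1
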